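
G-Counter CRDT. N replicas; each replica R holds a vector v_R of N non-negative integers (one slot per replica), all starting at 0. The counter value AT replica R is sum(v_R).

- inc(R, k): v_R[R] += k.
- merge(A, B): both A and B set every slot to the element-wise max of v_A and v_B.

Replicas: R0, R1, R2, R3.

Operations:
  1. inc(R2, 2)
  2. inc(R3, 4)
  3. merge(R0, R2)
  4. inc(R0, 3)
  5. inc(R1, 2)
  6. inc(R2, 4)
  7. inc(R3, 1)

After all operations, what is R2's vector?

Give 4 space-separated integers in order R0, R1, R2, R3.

Answer: 0 0 6 0

Derivation:
Op 1: inc R2 by 2 -> R2=(0,0,2,0) value=2
Op 2: inc R3 by 4 -> R3=(0,0,0,4) value=4
Op 3: merge R0<->R2 -> R0=(0,0,2,0) R2=(0,0,2,0)
Op 4: inc R0 by 3 -> R0=(3,0,2,0) value=5
Op 5: inc R1 by 2 -> R1=(0,2,0,0) value=2
Op 6: inc R2 by 4 -> R2=(0,0,6,0) value=6
Op 7: inc R3 by 1 -> R3=(0,0,0,5) value=5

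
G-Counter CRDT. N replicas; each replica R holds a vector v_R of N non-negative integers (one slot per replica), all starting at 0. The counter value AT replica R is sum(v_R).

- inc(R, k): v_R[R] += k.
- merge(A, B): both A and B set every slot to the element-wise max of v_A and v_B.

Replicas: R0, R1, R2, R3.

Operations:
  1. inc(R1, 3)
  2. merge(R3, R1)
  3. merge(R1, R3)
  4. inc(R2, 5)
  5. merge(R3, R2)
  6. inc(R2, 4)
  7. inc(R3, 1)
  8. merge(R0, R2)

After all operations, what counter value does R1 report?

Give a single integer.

Answer: 3

Derivation:
Op 1: inc R1 by 3 -> R1=(0,3,0,0) value=3
Op 2: merge R3<->R1 -> R3=(0,3,0,0) R1=(0,3,0,0)
Op 3: merge R1<->R3 -> R1=(0,3,0,0) R3=(0,3,0,0)
Op 4: inc R2 by 5 -> R2=(0,0,5,0) value=5
Op 5: merge R3<->R2 -> R3=(0,3,5,0) R2=(0,3,5,0)
Op 6: inc R2 by 4 -> R2=(0,3,9,0) value=12
Op 7: inc R3 by 1 -> R3=(0,3,5,1) value=9
Op 8: merge R0<->R2 -> R0=(0,3,9,0) R2=(0,3,9,0)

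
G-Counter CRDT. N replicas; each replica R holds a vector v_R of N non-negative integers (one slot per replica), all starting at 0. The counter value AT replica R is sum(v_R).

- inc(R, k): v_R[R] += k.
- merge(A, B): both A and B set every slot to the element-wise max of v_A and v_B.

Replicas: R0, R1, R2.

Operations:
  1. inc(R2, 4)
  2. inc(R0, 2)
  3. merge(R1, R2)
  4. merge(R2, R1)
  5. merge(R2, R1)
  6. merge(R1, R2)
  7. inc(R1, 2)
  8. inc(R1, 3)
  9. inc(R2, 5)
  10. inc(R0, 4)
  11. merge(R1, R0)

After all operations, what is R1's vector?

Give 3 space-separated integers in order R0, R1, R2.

Op 1: inc R2 by 4 -> R2=(0,0,4) value=4
Op 2: inc R0 by 2 -> R0=(2,0,0) value=2
Op 3: merge R1<->R2 -> R1=(0,0,4) R2=(0,0,4)
Op 4: merge R2<->R1 -> R2=(0,0,4) R1=(0,0,4)
Op 5: merge R2<->R1 -> R2=(0,0,4) R1=(0,0,4)
Op 6: merge R1<->R2 -> R1=(0,0,4) R2=(0,0,4)
Op 7: inc R1 by 2 -> R1=(0,2,4) value=6
Op 8: inc R1 by 3 -> R1=(0,5,4) value=9
Op 9: inc R2 by 5 -> R2=(0,0,9) value=9
Op 10: inc R0 by 4 -> R0=(6,0,0) value=6
Op 11: merge R1<->R0 -> R1=(6,5,4) R0=(6,5,4)

Answer: 6 5 4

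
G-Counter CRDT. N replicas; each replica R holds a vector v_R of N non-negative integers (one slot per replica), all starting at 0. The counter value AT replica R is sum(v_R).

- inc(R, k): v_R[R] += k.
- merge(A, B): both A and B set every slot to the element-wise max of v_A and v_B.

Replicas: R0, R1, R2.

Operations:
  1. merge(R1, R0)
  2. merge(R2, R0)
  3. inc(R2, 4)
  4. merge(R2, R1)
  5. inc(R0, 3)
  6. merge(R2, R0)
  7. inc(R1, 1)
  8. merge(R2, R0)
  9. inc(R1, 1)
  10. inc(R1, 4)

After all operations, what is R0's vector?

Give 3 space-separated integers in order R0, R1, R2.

Answer: 3 0 4

Derivation:
Op 1: merge R1<->R0 -> R1=(0,0,0) R0=(0,0,0)
Op 2: merge R2<->R0 -> R2=(0,0,0) R0=(0,0,0)
Op 3: inc R2 by 4 -> R2=(0,0,4) value=4
Op 4: merge R2<->R1 -> R2=(0,0,4) R1=(0,0,4)
Op 5: inc R0 by 3 -> R0=(3,0,0) value=3
Op 6: merge R2<->R0 -> R2=(3,0,4) R0=(3,0,4)
Op 7: inc R1 by 1 -> R1=(0,1,4) value=5
Op 8: merge R2<->R0 -> R2=(3,0,4) R0=(3,0,4)
Op 9: inc R1 by 1 -> R1=(0,2,4) value=6
Op 10: inc R1 by 4 -> R1=(0,6,4) value=10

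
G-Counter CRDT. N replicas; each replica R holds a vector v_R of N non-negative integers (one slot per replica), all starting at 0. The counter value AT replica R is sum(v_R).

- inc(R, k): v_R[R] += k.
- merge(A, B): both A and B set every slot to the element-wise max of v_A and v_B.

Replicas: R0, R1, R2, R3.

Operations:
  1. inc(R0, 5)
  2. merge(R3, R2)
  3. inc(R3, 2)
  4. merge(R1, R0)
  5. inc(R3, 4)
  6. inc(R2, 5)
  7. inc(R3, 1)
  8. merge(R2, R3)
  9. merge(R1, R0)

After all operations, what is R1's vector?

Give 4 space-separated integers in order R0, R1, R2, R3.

Answer: 5 0 0 0

Derivation:
Op 1: inc R0 by 5 -> R0=(5,0,0,0) value=5
Op 2: merge R3<->R2 -> R3=(0,0,0,0) R2=(0,0,0,0)
Op 3: inc R3 by 2 -> R3=(0,0,0,2) value=2
Op 4: merge R1<->R0 -> R1=(5,0,0,0) R0=(5,0,0,0)
Op 5: inc R3 by 4 -> R3=(0,0,0,6) value=6
Op 6: inc R2 by 5 -> R2=(0,0,5,0) value=5
Op 7: inc R3 by 1 -> R3=(0,0,0,7) value=7
Op 8: merge R2<->R3 -> R2=(0,0,5,7) R3=(0,0,5,7)
Op 9: merge R1<->R0 -> R1=(5,0,0,0) R0=(5,0,0,0)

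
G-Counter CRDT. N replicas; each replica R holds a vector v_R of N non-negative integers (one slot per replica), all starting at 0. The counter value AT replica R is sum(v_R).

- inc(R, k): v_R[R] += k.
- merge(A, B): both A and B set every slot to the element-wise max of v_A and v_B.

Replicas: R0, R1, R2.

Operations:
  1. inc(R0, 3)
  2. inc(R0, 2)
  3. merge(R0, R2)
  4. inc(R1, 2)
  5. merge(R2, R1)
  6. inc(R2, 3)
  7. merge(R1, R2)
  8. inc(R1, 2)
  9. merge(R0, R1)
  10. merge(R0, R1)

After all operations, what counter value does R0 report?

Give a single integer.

Answer: 12

Derivation:
Op 1: inc R0 by 3 -> R0=(3,0,0) value=3
Op 2: inc R0 by 2 -> R0=(5,0,0) value=5
Op 3: merge R0<->R2 -> R0=(5,0,0) R2=(5,0,0)
Op 4: inc R1 by 2 -> R1=(0,2,0) value=2
Op 5: merge R2<->R1 -> R2=(5,2,0) R1=(5,2,0)
Op 6: inc R2 by 3 -> R2=(5,2,3) value=10
Op 7: merge R1<->R2 -> R1=(5,2,3) R2=(5,2,3)
Op 8: inc R1 by 2 -> R1=(5,4,3) value=12
Op 9: merge R0<->R1 -> R0=(5,4,3) R1=(5,4,3)
Op 10: merge R0<->R1 -> R0=(5,4,3) R1=(5,4,3)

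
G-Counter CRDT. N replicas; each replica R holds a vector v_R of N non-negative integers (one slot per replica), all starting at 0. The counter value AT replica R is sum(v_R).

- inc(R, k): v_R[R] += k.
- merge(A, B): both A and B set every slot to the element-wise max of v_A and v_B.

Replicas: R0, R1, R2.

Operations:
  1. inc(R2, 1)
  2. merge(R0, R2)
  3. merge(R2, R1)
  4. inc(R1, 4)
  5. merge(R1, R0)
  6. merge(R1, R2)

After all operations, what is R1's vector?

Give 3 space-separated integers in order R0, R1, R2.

Op 1: inc R2 by 1 -> R2=(0,0,1) value=1
Op 2: merge R0<->R2 -> R0=(0,0,1) R2=(0,0,1)
Op 3: merge R2<->R1 -> R2=(0,0,1) R1=(0,0,1)
Op 4: inc R1 by 4 -> R1=(0,4,1) value=5
Op 5: merge R1<->R0 -> R1=(0,4,1) R0=(0,4,1)
Op 6: merge R1<->R2 -> R1=(0,4,1) R2=(0,4,1)

Answer: 0 4 1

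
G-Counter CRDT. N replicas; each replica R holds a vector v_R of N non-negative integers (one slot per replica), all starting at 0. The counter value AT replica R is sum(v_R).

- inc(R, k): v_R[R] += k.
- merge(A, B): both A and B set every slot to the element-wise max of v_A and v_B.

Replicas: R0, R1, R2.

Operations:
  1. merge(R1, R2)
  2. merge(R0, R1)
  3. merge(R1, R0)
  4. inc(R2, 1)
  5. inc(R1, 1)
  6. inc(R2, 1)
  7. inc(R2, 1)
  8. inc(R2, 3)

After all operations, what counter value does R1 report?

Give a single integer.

Op 1: merge R1<->R2 -> R1=(0,0,0) R2=(0,0,0)
Op 2: merge R0<->R1 -> R0=(0,0,0) R1=(0,0,0)
Op 3: merge R1<->R0 -> R1=(0,0,0) R0=(0,0,0)
Op 4: inc R2 by 1 -> R2=(0,0,1) value=1
Op 5: inc R1 by 1 -> R1=(0,1,0) value=1
Op 6: inc R2 by 1 -> R2=(0,0,2) value=2
Op 7: inc R2 by 1 -> R2=(0,0,3) value=3
Op 8: inc R2 by 3 -> R2=(0,0,6) value=6

Answer: 1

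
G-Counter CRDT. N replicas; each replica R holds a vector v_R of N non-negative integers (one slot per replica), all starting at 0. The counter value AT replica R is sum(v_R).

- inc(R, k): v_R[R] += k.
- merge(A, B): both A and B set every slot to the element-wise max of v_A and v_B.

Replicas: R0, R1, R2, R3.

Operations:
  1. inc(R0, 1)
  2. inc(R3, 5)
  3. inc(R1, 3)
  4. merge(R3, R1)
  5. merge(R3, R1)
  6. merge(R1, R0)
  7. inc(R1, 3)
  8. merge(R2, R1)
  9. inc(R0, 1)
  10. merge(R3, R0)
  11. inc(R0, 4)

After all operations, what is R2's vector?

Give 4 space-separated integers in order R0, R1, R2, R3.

Answer: 1 6 0 5

Derivation:
Op 1: inc R0 by 1 -> R0=(1,0,0,0) value=1
Op 2: inc R3 by 5 -> R3=(0,0,0,5) value=5
Op 3: inc R1 by 3 -> R1=(0,3,0,0) value=3
Op 4: merge R3<->R1 -> R3=(0,3,0,5) R1=(0,3,0,5)
Op 5: merge R3<->R1 -> R3=(0,3,0,5) R1=(0,3,0,5)
Op 6: merge R1<->R0 -> R1=(1,3,0,5) R0=(1,3,0,5)
Op 7: inc R1 by 3 -> R1=(1,6,0,5) value=12
Op 8: merge R2<->R1 -> R2=(1,6,0,5) R1=(1,6,0,5)
Op 9: inc R0 by 1 -> R0=(2,3,0,5) value=10
Op 10: merge R3<->R0 -> R3=(2,3,0,5) R0=(2,3,0,5)
Op 11: inc R0 by 4 -> R0=(6,3,0,5) value=14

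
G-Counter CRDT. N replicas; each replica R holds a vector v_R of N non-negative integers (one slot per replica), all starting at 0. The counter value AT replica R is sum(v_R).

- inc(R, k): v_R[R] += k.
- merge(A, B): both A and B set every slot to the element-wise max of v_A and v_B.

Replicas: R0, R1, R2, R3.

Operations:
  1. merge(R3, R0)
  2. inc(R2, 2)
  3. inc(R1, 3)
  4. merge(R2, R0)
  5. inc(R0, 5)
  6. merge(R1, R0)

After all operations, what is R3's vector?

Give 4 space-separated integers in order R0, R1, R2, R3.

Answer: 0 0 0 0

Derivation:
Op 1: merge R3<->R0 -> R3=(0,0,0,0) R0=(0,0,0,0)
Op 2: inc R2 by 2 -> R2=(0,0,2,0) value=2
Op 3: inc R1 by 3 -> R1=(0,3,0,0) value=3
Op 4: merge R2<->R0 -> R2=(0,0,2,0) R0=(0,0,2,0)
Op 5: inc R0 by 5 -> R0=(5,0,2,0) value=7
Op 6: merge R1<->R0 -> R1=(5,3,2,0) R0=(5,3,2,0)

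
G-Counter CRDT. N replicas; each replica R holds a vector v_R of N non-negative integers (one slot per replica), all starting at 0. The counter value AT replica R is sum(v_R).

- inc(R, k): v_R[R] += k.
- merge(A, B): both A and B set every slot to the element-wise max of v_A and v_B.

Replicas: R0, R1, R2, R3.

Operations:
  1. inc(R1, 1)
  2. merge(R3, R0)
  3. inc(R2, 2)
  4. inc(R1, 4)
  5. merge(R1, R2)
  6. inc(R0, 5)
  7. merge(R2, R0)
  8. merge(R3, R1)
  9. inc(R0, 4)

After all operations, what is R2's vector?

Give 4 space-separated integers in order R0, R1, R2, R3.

Op 1: inc R1 by 1 -> R1=(0,1,0,0) value=1
Op 2: merge R3<->R0 -> R3=(0,0,0,0) R0=(0,0,0,0)
Op 3: inc R2 by 2 -> R2=(0,0,2,0) value=2
Op 4: inc R1 by 4 -> R1=(0,5,0,0) value=5
Op 5: merge R1<->R2 -> R1=(0,5,2,0) R2=(0,5,2,0)
Op 6: inc R0 by 5 -> R0=(5,0,0,0) value=5
Op 7: merge R2<->R0 -> R2=(5,5,2,0) R0=(5,5,2,0)
Op 8: merge R3<->R1 -> R3=(0,5,2,0) R1=(0,5,2,0)
Op 9: inc R0 by 4 -> R0=(9,5,2,0) value=16

Answer: 5 5 2 0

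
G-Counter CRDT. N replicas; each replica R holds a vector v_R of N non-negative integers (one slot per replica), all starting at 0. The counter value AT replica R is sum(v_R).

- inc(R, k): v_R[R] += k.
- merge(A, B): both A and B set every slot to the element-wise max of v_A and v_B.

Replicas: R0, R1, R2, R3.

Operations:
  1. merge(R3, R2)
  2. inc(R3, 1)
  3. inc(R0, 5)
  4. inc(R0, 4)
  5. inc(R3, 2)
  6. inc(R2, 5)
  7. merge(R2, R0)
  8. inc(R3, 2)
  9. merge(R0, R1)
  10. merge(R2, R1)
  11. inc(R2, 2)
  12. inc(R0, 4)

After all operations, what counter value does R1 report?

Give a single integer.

Answer: 14

Derivation:
Op 1: merge R3<->R2 -> R3=(0,0,0,0) R2=(0,0,0,0)
Op 2: inc R3 by 1 -> R3=(0,0,0,1) value=1
Op 3: inc R0 by 5 -> R0=(5,0,0,0) value=5
Op 4: inc R0 by 4 -> R0=(9,0,0,0) value=9
Op 5: inc R3 by 2 -> R3=(0,0,0,3) value=3
Op 6: inc R2 by 5 -> R2=(0,0,5,0) value=5
Op 7: merge R2<->R0 -> R2=(9,0,5,0) R0=(9,0,5,0)
Op 8: inc R3 by 2 -> R3=(0,0,0,5) value=5
Op 9: merge R0<->R1 -> R0=(9,0,5,0) R1=(9,0,5,0)
Op 10: merge R2<->R1 -> R2=(9,0,5,0) R1=(9,0,5,0)
Op 11: inc R2 by 2 -> R2=(9,0,7,0) value=16
Op 12: inc R0 by 4 -> R0=(13,0,5,0) value=18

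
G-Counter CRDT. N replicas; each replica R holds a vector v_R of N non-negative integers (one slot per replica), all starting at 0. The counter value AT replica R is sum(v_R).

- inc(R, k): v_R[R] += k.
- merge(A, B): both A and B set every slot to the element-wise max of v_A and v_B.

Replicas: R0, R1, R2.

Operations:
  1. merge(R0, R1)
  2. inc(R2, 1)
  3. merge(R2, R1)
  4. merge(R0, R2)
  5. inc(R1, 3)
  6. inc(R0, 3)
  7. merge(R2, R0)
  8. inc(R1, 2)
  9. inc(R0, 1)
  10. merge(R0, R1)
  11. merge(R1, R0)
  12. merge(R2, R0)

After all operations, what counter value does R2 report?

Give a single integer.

Op 1: merge R0<->R1 -> R0=(0,0,0) R1=(0,0,0)
Op 2: inc R2 by 1 -> R2=(0,0,1) value=1
Op 3: merge R2<->R1 -> R2=(0,0,1) R1=(0,0,1)
Op 4: merge R0<->R2 -> R0=(0,0,1) R2=(0,0,1)
Op 5: inc R1 by 3 -> R1=(0,3,1) value=4
Op 6: inc R0 by 3 -> R0=(3,0,1) value=4
Op 7: merge R2<->R0 -> R2=(3,0,1) R0=(3,0,1)
Op 8: inc R1 by 2 -> R1=(0,5,1) value=6
Op 9: inc R0 by 1 -> R0=(4,0,1) value=5
Op 10: merge R0<->R1 -> R0=(4,5,1) R1=(4,5,1)
Op 11: merge R1<->R0 -> R1=(4,5,1) R0=(4,5,1)
Op 12: merge R2<->R0 -> R2=(4,5,1) R0=(4,5,1)

Answer: 10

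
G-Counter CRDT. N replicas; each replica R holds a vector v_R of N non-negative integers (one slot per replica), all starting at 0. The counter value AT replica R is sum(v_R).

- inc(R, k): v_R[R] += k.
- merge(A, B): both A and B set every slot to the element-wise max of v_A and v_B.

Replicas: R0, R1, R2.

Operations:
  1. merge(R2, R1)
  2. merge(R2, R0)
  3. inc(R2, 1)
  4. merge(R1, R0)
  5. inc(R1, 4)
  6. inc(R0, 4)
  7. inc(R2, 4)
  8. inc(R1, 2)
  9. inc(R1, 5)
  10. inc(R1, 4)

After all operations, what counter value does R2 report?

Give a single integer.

Answer: 5

Derivation:
Op 1: merge R2<->R1 -> R2=(0,0,0) R1=(0,0,0)
Op 2: merge R2<->R0 -> R2=(0,0,0) R0=(0,0,0)
Op 3: inc R2 by 1 -> R2=(0,0,1) value=1
Op 4: merge R1<->R0 -> R1=(0,0,0) R0=(0,0,0)
Op 5: inc R1 by 4 -> R1=(0,4,0) value=4
Op 6: inc R0 by 4 -> R0=(4,0,0) value=4
Op 7: inc R2 by 4 -> R2=(0,0,5) value=5
Op 8: inc R1 by 2 -> R1=(0,6,0) value=6
Op 9: inc R1 by 5 -> R1=(0,11,0) value=11
Op 10: inc R1 by 4 -> R1=(0,15,0) value=15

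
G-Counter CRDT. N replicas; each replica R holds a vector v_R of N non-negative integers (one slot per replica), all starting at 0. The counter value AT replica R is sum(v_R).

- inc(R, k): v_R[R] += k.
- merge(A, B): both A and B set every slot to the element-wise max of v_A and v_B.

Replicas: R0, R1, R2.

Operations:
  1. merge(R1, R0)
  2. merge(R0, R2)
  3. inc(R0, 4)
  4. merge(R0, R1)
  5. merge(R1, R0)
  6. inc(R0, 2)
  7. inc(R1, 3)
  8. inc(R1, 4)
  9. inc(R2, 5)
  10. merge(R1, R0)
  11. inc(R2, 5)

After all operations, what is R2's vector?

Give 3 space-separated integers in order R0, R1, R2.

Op 1: merge R1<->R0 -> R1=(0,0,0) R0=(0,0,0)
Op 2: merge R0<->R2 -> R0=(0,0,0) R2=(0,0,0)
Op 3: inc R0 by 4 -> R0=(4,0,0) value=4
Op 4: merge R0<->R1 -> R0=(4,0,0) R1=(4,0,0)
Op 5: merge R1<->R0 -> R1=(4,0,0) R0=(4,0,0)
Op 6: inc R0 by 2 -> R0=(6,0,0) value=6
Op 7: inc R1 by 3 -> R1=(4,3,0) value=7
Op 8: inc R1 by 4 -> R1=(4,7,0) value=11
Op 9: inc R2 by 5 -> R2=(0,0,5) value=5
Op 10: merge R1<->R0 -> R1=(6,7,0) R0=(6,7,0)
Op 11: inc R2 by 5 -> R2=(0,0,10) value=10

Answer: 0 0 10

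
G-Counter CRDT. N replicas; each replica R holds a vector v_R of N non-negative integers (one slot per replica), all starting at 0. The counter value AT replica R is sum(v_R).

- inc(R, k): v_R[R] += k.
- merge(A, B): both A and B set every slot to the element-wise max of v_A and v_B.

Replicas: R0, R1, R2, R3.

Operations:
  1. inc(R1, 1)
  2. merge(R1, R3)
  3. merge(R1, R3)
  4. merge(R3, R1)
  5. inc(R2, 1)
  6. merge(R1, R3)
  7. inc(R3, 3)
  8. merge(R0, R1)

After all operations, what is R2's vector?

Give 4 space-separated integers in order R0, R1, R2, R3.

Op 1: inc R1 by 1 -> R1=(0,1,0,0) value=1
Op 2: merge R1<->R3 -> R1=(0,1,0,0) R3=(0,1,0,0)
Op 3: merge R1<->R3 -> R1=(0,1,0,0) R3=(0,1,0,0)
Op 4: merge R3<->R1 -> R3=(0,1,0,0) R1=(0,1,0,0)
Op 5: inc R2 by 1 -> R2=(0,0,1,0) value=1
Op 6: merge R1<->R3 -> R1=(0,1,0,0) R3=(0,1,0,0)
Op 7: inc R3 by 3 -> R3=(0,1,0,3) value=4
Op 8: merge R0<->R1 -> R0=(0,1,0,0) R1=(0,1,0,0)

Answer: 0 0 1 0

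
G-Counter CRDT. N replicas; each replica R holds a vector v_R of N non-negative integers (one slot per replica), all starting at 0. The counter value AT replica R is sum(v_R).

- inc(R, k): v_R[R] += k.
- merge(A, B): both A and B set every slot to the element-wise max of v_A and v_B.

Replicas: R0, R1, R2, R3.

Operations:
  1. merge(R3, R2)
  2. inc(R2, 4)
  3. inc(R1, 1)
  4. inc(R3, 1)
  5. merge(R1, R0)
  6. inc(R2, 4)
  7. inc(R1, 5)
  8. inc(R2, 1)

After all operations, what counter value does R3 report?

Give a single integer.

Op 1: merge R3<->R2 -> R3=(0,0,0,0) R2=(0,0,0,0)
Op 2: inc R2 by 4 -> R2=(0,0,4,0) value=4
Op 3: inc R1 by 1 -> R1=(0,1,0,0) value=1
Op 4: inc R3 by 1 -> R3=(0,0,0,1) value=1
Op 5: merge R1<->R0 -> R1=(0,1,0,0) R0=(0,1,0,0)
Op 6: inc R2 by 4 -> R2=(0,0,8,0) value=8
Op 7: inc R1 by 5 -> R1=(0,6,0,0) value=6
Op 8: inc R2 by 1 -> R2=(0,0,9,0) value=9

Answer: 1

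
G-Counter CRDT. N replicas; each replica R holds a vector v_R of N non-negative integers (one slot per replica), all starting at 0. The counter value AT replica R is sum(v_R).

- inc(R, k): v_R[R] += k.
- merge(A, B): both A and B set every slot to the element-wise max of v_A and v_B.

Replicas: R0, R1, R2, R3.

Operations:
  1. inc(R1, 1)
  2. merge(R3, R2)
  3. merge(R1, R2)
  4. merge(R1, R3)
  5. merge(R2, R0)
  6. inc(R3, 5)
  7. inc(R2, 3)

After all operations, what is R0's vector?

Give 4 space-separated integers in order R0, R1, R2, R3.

Op 1: inc R1 by 1 -> R1=(0,1,0,0) value=1
Op 2: merge R3<->R2 -> R3=(0,0,0,0) R2=(0,0,0,0)
Op 3: merge R1<->R2 -> R1=(0,1,0,0) R2=(0,1,0,0)
Op 4: merge R1<->R3 -> R1=(0,1,0,0) R3=(0,1,0,0)
Op 5: merge R2<->R0 -> R2=(0,1,0,0) R0=(0,1,0,0)
Op 6: inc R3 by 5 -> R3=(0,1,0,5) value=6
Op 7: inc R2 by 3 -> R2=(0,1,3,0) value=4

Answer: 0 1 0 0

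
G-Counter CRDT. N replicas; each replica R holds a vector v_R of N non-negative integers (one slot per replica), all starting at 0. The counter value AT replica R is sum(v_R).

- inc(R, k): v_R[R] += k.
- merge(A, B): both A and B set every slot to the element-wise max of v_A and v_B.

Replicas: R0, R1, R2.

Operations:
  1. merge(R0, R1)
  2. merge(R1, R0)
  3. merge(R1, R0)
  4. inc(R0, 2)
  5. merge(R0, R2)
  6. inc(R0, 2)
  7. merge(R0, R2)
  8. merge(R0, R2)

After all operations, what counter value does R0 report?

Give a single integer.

Op 1: merge R0<->R1 -> R0=(0,0,0) R1=(0,0,0)
Op 2: merge R1<->R0 -> R1=(0,0,0) R0=(0,0,0)
Op 3: merge R1<->R0 -> R1=(0,0,0) R0=(0,0,0)
Op 4: inc R0 by 2 -> R0=(2,0,0) value=2
Op 5: merge R0<->R2 -> R0=(2,0,0) R2=(2,0,0)
Op 6: inc R0 by 2 -> R0=(4,0,0) value=4
Op 7: merge R0<->R2 -> R0=(4,0,0) R2=(4,0,0)
Op 8: merge R0<->R2 -> R0=(4,0,0) R2=(4,0,0)

Answer: 4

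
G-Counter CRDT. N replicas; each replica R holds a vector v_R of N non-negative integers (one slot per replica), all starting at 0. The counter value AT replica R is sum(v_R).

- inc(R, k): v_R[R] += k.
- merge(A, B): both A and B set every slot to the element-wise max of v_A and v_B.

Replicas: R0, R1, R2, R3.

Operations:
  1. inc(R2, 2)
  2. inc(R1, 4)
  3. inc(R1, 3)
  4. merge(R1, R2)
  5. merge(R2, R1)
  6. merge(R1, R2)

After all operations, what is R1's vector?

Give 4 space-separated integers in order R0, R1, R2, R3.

Op 1: inc R2 by 2 -> R2=(0,0,2,0) value=2
Op 2: inc R1 by 4 -> R1=(0,4,0,0) value=4
Op 3: inc R1 by 3 -> R1=(0,7,0,0) value=7
Op 4: merge R1<->R2 -> R1=(0,7,2,0) R2=(0,7,2,0)
Op 5: merge R2<->R1 -> R2=(0,7,2,0) R1=(0,7,2,0)
Op 6: merge R1<->R2 -> R1=(0,7,2,0) R2=(0,7,2,0)

Answer: 0 7 2 0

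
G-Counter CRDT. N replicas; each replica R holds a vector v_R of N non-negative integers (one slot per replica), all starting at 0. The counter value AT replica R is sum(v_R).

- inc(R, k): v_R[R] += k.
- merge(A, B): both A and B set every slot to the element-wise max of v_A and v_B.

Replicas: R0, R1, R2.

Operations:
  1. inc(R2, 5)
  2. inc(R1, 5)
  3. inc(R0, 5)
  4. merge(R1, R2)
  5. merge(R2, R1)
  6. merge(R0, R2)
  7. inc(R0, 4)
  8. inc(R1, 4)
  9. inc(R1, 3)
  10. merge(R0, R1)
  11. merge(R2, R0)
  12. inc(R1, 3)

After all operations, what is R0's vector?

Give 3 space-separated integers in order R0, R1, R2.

Op 1: inc R2 by 5 -> R2=(0,0,5) value=5
Op 2: inc R1 by 5 -> R1=(0,5,0) value=5
Op 3: inc R0 by 5 -> R0=(5,0,0) value=5
Op 4: merge R1<->R2 -> R1=(0,5,5) R2=(0,5,5)
Op 5: merge R2<->R1 -> R2=(0,5,5) R1=(0,5,5)
Op 6: merge R0<->R2 -> R0=(5,5,5) R2=(5,5,5)
Op 7: inc R0 by 4 -> R0=(9,5,5) value=19
Op 8: inc R1 by 4 -> R1=(0,9,5) value=14
Op 9: inc R1 by 3 -> R1=(0,12,5) value=17
Op 10: merge R0<->R1 -> R0=(9,12,5) R1=(9,12,5)
Op 11: merge R2<->R0 -> R2=(9,12,5) R0=(9,12,5)
Op 12: inc R1 by 3 -> R1=(9,15,5) value=29

Answer: 9 12 5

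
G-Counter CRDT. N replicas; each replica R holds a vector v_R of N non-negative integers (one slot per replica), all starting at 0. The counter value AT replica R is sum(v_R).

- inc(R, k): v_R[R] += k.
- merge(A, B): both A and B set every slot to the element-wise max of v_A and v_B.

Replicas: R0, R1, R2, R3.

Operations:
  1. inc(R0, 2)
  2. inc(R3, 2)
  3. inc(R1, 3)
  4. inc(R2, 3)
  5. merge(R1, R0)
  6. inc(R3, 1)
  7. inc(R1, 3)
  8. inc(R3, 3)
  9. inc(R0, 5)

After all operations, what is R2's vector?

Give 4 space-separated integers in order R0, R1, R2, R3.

Op 1: inc R0 by 2 -> R0=(2,0,0,0) value=2
Op 2: inc R3 by 2 -> R3=(0,0,0,2) value=2
Op 3: inc R1 by 3 -> R1=(0,3,0,0) value=3
Op 4: inc R2 by 3 -> R2=(0,0,3,0) value=3
Op 5: merge R1<->R0 -> R1=(2,3,0,0) R0=(2,3,0,0)
Op 6: inc R3 by 1 -> R3=(0,0,0,3) value=3
Op 7: inc R1 by 3 -> R1=(2,6,0,0) value=8
Op 8: inc R3 by 3 -> R3=(0,0,0,6) value=6
Op 9: inc R0 by 5 -> R0=(7,3,0,0) value=10

Answer: 0 0 3 0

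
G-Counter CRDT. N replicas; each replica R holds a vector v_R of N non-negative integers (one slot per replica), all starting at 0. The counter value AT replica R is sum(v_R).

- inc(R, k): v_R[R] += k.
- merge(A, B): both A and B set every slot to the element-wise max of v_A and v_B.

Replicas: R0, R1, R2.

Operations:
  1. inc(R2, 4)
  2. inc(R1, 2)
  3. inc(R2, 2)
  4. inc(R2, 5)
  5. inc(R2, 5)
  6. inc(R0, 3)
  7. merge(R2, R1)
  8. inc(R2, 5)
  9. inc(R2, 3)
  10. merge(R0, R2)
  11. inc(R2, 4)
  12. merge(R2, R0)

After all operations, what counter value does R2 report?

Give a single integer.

Op 1: inc R2 by 4 -> R2=(0,0,4) value=4
Op 2: inc R1 by 2 -> R1=(0,2,0) value=2
Op 3: inc R2 by 2 -> R2=(0,0,6) value=6
Op 4: inc R2 by 5 -> R2=(0,0,11) value=11
Op 5: inc R2 by 5 -> R2=(0,0,16) value=16
Op 6: inc R0 by 3 -> R0=(3,0,0) value=3
Op 7: merge R2<->R1 -> R2=(0,2,16) R1=(0,2,16)
Op 8: inc R2 by 5 -> R2=(0,2,21) value=23
Op 9: inc R2 by 3 -> R2=(0,2,24) value=26
Op 10: merge R0<->R2 -> R0=(3,2,24) R2=(3,2,24)
Op 11: inc R2 by 4 -> R2=(3,2,28) value=33
Op 12: merge R2<->R0 -> R2=(3,2,28) R0=(3,2,28)

Answer: 33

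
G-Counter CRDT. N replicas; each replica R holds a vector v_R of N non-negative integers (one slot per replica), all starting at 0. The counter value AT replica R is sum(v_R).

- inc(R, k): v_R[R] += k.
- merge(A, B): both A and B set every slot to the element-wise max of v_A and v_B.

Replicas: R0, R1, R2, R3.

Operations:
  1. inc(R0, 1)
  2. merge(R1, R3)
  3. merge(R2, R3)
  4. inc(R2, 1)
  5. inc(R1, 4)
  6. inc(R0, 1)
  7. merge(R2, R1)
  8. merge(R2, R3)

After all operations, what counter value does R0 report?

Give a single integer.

Answer: 2

Derivation:
Op 1: inc R0 by 1 -> R0=(1,0,0,0) value=1
Op 2: merge R1<->R3 -> R1=(0,0,0,0) R3=(0,0,0,0)
Op 3: merge R2<->R3 -> R2=(0,0,0,0) R3=(0,0,0,0)
Op 4: inc R2 by 1 -> R2=(0,0,1,0) value=1
Op 5: inc R1 by 4 -> R1=(0,4,0,0) value=4
Op 6: inc R0 by 1 -> R0=(2,0,0,0) value=2
Op 7: merge R2<->R1 -> R2=(0,4,1,0) R1=(0,4,1,0)
Op 8: merge R2<->R3 -> R2=(0,4,1,0) R3=(0,4,1,0)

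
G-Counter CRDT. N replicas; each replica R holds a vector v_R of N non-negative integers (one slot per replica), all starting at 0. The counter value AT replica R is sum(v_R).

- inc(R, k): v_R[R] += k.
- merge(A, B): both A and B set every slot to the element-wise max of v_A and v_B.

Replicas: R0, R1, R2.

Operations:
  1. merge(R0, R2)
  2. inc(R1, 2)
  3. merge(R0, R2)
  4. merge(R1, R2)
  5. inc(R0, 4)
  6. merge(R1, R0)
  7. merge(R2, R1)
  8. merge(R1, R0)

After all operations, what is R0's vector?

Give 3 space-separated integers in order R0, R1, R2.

Op 1: merge R0<->R2 -> R0=(0,0,0) R2=(0,0,0)
Op 2: inc R1 by 2 -> R1=(0,2,0) value=2
Op 3: merge R0<->R2 -> R0=(0,0,0) R2=(0,0,0)
Op 4: merge R1<->R2 -> R1=(0,2,0) R2=(0,2,0)
Op 5: inc R0 by 4 -> R0=(4,0,0) value=4
Op 6: merge R1<->R0 -> R1=(4,2,0) R0=(4,2,0)
Op 7: merge R2<->R1 -> R2=(4,2,0) R1=(4,2,0)
Op 8: merge R1<->R0 -> R1=(4,2,0) R0=(4,2,0)

Answer: 4 2 0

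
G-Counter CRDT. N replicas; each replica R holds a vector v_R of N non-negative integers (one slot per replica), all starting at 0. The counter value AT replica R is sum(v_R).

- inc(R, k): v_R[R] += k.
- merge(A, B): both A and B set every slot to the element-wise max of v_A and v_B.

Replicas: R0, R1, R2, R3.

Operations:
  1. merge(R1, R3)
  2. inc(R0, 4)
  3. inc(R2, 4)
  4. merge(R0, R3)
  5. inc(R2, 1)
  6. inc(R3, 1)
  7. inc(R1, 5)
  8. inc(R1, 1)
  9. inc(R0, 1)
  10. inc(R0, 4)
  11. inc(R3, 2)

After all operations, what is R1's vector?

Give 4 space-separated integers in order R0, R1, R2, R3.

Op 1: merge R1<->R3 -> R1=(0,0,0,0) R3=(0,0,0,0)
Op 2: inc R0 by 4 -> R0=(4,0,0,0) value=4
Op 3: inc R2 by 4 -> R2=(0,0,4,0) value=4
Op 4: merge R0<->R3 -> R0=(4,0,0,0) R3=(4,0,0,0)
Op 5: inc R2 by 1 -> R2=(0,0,5,0) value=5
Op 6: inc R3 by 1 -> R3=(4,0,0,1) value=5
Op 7: inc R1 by 5 -> R1=(0,5,0,0) value=5
Op 8: inc R1 by 1 -> R1=(0,6,0,0) value=6
Op 9: inc R0 by 1 -> R0=(5,0,0,0) value=5
Op 10: inc R0 by 4 -> R0=(9,0,0,0) value=9
Op 11: inc R3 by 2 -> R3=(4,0,0,3) value=7

Answer: 0 6 0 0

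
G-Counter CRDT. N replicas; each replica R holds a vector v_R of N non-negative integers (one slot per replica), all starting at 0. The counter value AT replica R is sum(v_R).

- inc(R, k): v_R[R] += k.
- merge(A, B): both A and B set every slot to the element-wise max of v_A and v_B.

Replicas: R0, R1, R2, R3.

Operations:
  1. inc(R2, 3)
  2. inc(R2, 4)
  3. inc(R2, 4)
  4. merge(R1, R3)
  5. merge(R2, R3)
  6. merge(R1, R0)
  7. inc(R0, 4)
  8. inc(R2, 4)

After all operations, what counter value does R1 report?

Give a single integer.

Answer: 0

Derivation:
Op 1: inc R2 by 3 -> R2=(0,0,3,0) value=3
Op 2: inc R2 by 4 -> R2=(0,0,7,0) value=7
Op 3: inc R2 by 4 -> R2=(0,0,11,0) value=11
Op 4: merge R1<->R3 -> R1=(0,0,0,0) R3=(0,0,0,0)
Op 5: merge R2<->R3 -> R2=(0,0,11,0) R3=(0,0,11,0)
Op 6: merge R1<->R0 -> R1=(0,0,0,0) R0=(0,0,0,0)
Op 7: inc R0 by 4 -> R0=(4,0,0,0) value=4
Op 8: inc R2 by 4 -> R2=(0,0,15,0) value=15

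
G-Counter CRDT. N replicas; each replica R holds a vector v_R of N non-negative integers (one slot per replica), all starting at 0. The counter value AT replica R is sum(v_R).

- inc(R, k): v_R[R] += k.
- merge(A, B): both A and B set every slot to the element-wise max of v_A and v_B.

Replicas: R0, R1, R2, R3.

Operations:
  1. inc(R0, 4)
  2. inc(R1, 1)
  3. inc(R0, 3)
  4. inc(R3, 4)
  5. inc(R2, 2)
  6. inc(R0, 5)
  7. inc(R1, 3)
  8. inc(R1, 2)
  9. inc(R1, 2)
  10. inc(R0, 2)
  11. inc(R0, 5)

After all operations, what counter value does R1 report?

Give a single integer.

Answer: 8

Derivation:
Op 1: inc R0 by 4 -> R0=(4,0,0,0) value=4
Op 2: inc R1 by 1 -> R1=(0,1,0,0) value=1
Op 3: inc R0 by 3 -> R0=(7,0,0,0) value=7
Op 4: inc R3 by 4 -> R3=(0,0,0,4) value=4
Op 5: inc R2 by 2 -> R2=(0,0,2,0) value=2
Op 6: inc R0 by 5 -> R0=(12,0,0,0) value=12
Op 7: inc R1 by 3 -> R1=(0,4,0,0) value=4
Op 8: inc R1 by 2 -> R1=(0,6,0,0) value=6
Op 9: inc R1 by 2 -> R1=(0,8,0,0) value=8
Op 10: inc R0 by 2 -> R0=(14,0,0,0) value=14
Op 11: inc R0 by 5 -> R0=(19,0,0,0) value=19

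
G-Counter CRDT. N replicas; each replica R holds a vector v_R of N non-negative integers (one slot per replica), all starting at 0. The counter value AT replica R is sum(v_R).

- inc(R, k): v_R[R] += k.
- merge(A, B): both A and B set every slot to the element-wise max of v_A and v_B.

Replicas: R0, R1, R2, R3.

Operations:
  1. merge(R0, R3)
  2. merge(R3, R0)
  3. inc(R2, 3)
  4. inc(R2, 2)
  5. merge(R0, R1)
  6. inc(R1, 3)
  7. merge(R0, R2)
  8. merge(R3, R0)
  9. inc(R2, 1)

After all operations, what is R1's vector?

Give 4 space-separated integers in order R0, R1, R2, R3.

Op 1: merge R0<->R3 -> R0=(0,0,0,0) R3=(0,0,0,0)
Op 2: merge R3<->R0 -> R3=(0,0,0,0) R0=(0,0,0,0)
Op 3: inc R2 by 3 -> R2=(0,0,3,0) value=3
Op 4: inc R2 by 2 -> R2=(0,0,5,0) value=5
Op 5: merge R0<->R1 -> R0=(0,0,0,0) R1=(0,0,0,0)
Op 6: inc R1 by 3 -> R1=(0,3,0,0) value=3
Op 7: merge R0<->R2 -> R0=(0,0,5,0) R2=(0,0,5,0)
Op 8: merge R3<->R0 -> R3=(0,0,5,0) R0=(0,0,5,0)
Op 9: inc R2 by 1 -> R2=(0,0,6,0) value=6

Answer: 0 3 0 0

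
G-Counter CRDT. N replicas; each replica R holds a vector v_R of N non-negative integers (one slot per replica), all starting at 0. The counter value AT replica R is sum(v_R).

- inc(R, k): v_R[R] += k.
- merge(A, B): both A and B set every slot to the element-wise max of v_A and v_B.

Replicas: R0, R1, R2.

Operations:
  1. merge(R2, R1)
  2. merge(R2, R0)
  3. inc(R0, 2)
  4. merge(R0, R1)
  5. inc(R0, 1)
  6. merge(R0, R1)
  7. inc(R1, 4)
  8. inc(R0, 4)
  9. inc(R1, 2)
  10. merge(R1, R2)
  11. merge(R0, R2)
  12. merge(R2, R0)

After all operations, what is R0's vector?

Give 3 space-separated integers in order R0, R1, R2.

Answer: 7 6 0

Derivation:
Op 1: merge R2<->R1 -> R2=(0,0,0) R1=(0,0,0)
Op 2: merge R2<->R0 -> R2=(0,0,0) R0=(0,0,0)
Op 3: inc R0 by 2 -> R0=(2,0,0) value=2
Op 4: merge R0<->R1 -> R0=(2,0,0) R1=(2,0,0)
Op 5: inc R0 by 1 -> R0=(3,0,0) value=3
Op 6: merge R0<->R1 -> R0=(3,0,0) R1=(3,0,0)
Op 7: inc R1 by 4 -> R1=(3,4,0) value=7
Op 8: inc R0 by 4 -> R0=(7,0,0) value=7
Op 9: inc R1 by 2 -> R1=(3,6,0) value=9
Op 10: merge R1<->R2 -> R1=(3,6,0) R2=(3,6,0)
Op 11: merge R0<->R2 -> R0=(7,6,0) R2=(7,6,0)
Op 12: merge R2<->R0 -> R2=(7,6,0) R0=(7,6,0)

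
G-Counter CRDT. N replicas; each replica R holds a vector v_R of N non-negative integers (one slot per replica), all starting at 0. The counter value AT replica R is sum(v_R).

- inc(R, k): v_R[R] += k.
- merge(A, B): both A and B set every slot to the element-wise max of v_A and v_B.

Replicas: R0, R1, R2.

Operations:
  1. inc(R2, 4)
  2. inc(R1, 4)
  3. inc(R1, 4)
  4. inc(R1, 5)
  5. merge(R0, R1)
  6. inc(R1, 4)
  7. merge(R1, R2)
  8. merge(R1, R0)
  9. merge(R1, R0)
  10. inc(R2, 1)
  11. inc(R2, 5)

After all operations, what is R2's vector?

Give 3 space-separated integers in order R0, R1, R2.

Op 1: inc R2 by 4 -> R2=(0,0,4) value=4
Op 2: inc R1 by 4 -> R1=(0,4,0) value=4
Op 3: inc R1 by 4 -> R1=(0,8,0) value=8
Op 4: inc R1 by 5 -> R1=(0,13,0) value=13
Op 5: merge R0<->R1 -> R0=(0,13,0) R1=(0,13,0)
Op 6: inc R1 by 4 -> R1=(0,17,0) value=17
Op 7: merge R1<->R2 -> R1=(0,17,4) R2=(0,17,4)
Op 8: merge R1<->R0 -> R1=(0,17,4) R0=(0,17,4)
Op 9: merge R1<->R0 -> R1=(0,17,4) R0=(0,17,4)
Op 10: inc R2 by 1 -> R2=(0,17,5) value=22
Op 11: inc R2 by 5 -> R2=(0,17,10) value=27

Answer: 0 17 10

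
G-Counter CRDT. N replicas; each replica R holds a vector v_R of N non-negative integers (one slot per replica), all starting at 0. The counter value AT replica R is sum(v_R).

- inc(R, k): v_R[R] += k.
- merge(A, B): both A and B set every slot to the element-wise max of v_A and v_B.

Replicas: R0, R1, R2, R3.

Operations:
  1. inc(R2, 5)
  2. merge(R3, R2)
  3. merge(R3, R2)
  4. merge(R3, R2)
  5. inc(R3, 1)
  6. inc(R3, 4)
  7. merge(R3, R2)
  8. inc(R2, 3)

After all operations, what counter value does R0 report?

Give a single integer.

Op 1: inc R2 by 5 -> R2=(0,0,5,0) value=5
Op 2: merge R3<->R2 -> R3=(0,0,5,0) R2=(0,0,5,0)
Op 3: merge R3<->R2 -> R3=(0,0,5,0) R2=(0,0,5,0)
Op 4: merge R3<->R2 -> R3=(0,0,5,0) R2=(0,0,5,0)
Op 5: inc R3 by 1 -> R3=(0,0,5,1) value=6
Op 6: inc R3 by 4 -> R3=(0,0,5,5) value=10
Op 7: merge R3<->R2 -> R3=(0,0,5,5) R2=(0,0,5,5)
Op 8: inc R2 by 3 -> R2=(0,0,8,5) value=13

Answer: 0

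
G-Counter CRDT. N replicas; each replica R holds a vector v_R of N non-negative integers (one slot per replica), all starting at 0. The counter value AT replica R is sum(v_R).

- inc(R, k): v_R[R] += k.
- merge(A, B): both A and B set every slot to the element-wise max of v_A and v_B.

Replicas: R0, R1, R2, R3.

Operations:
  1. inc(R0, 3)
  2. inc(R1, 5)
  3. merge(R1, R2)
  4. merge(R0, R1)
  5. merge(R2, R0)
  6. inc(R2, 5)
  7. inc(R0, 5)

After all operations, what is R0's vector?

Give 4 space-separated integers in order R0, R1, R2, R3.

Answer: 8 5 0 0

Derivation:
Op 1: inc R0 by 3 -> R0=(3,0,0,0) value=3
Op 2: inc R1 by 5 -> R1=(0,5,0,0) value=5
Op 3: merge R1<->R2 -> R1=(0,5,0,0) R2=(0,5,0,0)
Op 4: merge R0<->R1 -> R0=(3,5,0,0) R1=(3,5,0,0)
Op 5: merge R2<->R0 -> R2=(3,5,0,0) R0=(3,5,0,0)
Op 6: inc R2 by 5 -> R2=(3,5,5,0) value=13
Op 7: inc R0 by 5 -> R0=(8,5,0,0) value=13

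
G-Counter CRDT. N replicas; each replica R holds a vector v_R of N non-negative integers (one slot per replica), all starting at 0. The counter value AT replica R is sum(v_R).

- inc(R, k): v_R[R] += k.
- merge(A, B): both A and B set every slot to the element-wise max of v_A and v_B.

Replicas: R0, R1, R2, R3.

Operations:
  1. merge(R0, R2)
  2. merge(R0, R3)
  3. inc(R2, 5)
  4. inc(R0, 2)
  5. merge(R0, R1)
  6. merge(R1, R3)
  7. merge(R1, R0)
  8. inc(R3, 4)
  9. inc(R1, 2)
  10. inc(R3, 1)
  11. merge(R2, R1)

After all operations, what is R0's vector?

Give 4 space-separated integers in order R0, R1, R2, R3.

Answer: 2 0 0 0

Derivation:
Op 1: merge R0<->R2 -> R0=(0,0,0,0) R2=(0,0,0,0)
Op 2: merge R0<->R3 -> R0=(0,0,0,0) R3=(0,0,0,0)
Op 3: inc R2 by 5 -> R2=(0,0,5,0) value=5
Op 4: inc R0 by 2 -> R0=(2,0,0,0) value=2
Op 5: merge R0<->R1 -> R0=(2,0,0,0) R1=(2,0,0,0)
Op 6: merge R1<->R3 -> R1=(2,0,0,0) R3=(2,0,0,0)
Op 7: merge R1<->R0 -> R1=(2,0,0,0) R0=(2,0,0,0)
Op 8: inc R3 by 4 -> R3=(2,0,0,4) value=6
Op 9: inc R1 by 2 -> R1=(2,2,0,0) value=4
Op 10: inc R3 by 1 -> R3=(2,0,0,5) value=7
Op 11: merge R2<->R1 -> R2=(2,2,5,0) R1=(2,2,5,0)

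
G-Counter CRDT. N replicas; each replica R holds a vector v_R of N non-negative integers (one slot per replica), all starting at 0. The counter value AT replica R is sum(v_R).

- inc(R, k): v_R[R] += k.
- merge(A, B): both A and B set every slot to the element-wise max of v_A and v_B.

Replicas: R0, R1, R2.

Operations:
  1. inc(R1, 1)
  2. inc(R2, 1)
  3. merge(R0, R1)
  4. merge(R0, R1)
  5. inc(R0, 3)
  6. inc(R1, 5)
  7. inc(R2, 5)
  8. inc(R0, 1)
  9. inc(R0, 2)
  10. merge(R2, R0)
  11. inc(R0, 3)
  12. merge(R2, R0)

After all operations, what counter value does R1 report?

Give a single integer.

Op 1: inc R1 by 1 -> R1=(0,1,0) value=1
Op 2: inc R2 by 1 -> R2=(0,0,1) value=1
Op 3: merge R0<->R1 -> R0=(0,1,0) R1=(0,1,0)
Op 4: merge R0<->R1 -> R0=(0,1,0) R1=(0,1,0)
Op 5: inc R0 by 3 -> R0=(3,1,0) value=4
Op 6: inc R1 by 5 -> R1=(0,6,0) value=6
Op 7: inc R2 by 5 -> R2=(0,0,6) value=6
Op 8: inc R0 by 1 -> R0=(4,1,0) value=5
Op 9: inc R0 by 2 -> R0=(6,1,0) value=7
Op 10: merge R2<->R0 -> R2=(6,1,6) R0=(6,1,6)
Op 11: inc R0 by 3 -> R0=(9,1,6) value=16
Op 12: merge R2<->R0 -> R2=(9,1,6) R0=(9,1,6)

Answer: 6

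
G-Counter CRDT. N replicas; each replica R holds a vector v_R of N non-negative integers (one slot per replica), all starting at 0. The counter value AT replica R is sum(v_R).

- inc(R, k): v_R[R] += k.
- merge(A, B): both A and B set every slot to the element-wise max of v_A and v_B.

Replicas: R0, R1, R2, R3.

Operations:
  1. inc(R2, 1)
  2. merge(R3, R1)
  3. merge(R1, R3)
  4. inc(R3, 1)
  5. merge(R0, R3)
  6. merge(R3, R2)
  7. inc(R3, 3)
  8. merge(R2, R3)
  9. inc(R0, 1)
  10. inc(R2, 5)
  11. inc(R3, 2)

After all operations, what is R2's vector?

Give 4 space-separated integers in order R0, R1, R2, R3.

Answer: 0 0 6 4

Derivation:
Op 1: inc R2 by 1 -> R2=(0,0,1,0) value=1
Op 2: merge R3<->R1 -> R3=(0,0,0,0) R1=(0,0,0,0)
Op 3: merge R1<->R3 -> R1=(0,0,0,0) R3=(0,0,0,0)
Op 4: inc R3 by 1 -> R3=(0,0,0,1) value=1
Op 5: merge R0<->R3 -> R0=(0,0,0,1) R3=(0,0,0,1)
Op 6: merge R3<->R2 -> R3=(0,0,1,1) R2=(0,0,1,1)
Op 7: inc R3 by 3 -> R3=(0,0,1,4) value=5
Op 8: merge R2<->R3 -> R2=(0,0,1,4) R3=(0,0,1,4)
Op 9: inc R0 by 1 -> R0=(1,0,0,1) value=2
Op 10: inc R2 by 5 -> R2=(0,0,6,4) value=10
Op 11: inc R3 by 2 -> R3=(0,0,1,6) value=7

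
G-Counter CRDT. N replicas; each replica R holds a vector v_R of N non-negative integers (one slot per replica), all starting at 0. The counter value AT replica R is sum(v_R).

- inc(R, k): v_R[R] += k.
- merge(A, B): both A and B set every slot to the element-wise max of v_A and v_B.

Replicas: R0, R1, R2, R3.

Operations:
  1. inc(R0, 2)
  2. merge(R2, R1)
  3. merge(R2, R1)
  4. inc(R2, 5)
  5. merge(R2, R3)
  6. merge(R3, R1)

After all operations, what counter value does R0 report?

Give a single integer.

Op 1: inc R0 by 2 -> R0=(2,0,0,0) value=2
Op 2: merge R2<->R1 -> R2=(0,0,0,0) R1=(0,0,0,0)
Op 3: merge R2<->R1 -> R2=(0,0,0,0) R1=(0,0,0,0)
Op 4: inc R2 by 5 -> R2=(0,0,5,0) value=5
Op 5: merge R2<->R3 -> R2=(0,0,5,0) R3=(0,0,5,0)
Op 6: merge R3<->R1 -> R3=(0,0,5,0) R1=(0,0,5,0)

Answer: 2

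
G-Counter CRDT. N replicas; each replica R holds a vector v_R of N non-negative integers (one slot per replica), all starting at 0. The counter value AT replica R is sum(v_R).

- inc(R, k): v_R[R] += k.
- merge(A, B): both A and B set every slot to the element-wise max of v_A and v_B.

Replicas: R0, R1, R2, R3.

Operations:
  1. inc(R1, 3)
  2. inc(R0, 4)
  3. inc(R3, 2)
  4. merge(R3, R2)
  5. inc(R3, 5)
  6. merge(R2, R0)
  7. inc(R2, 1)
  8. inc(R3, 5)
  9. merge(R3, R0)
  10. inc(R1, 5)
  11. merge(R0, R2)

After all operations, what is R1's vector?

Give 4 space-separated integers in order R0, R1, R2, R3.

Answer: 0 8 0 0

Derivation:
Op 1: inc R1 by 3 -> R1=(0,3,0,0) value=3
Op 2: inc R0 by 4 -> R0=(4,0,0,0) value=4
Op 3: inc R3 by 2 -> R3=(0,0,0,2) value=2
Op 4: merge R3<->R2 -> R3=(0,0,0,2) R2=(0,0,0,2)
Op 5: inc R3 by 5 -> R3=(0,0,0,7) value=7
Op 6: merge R2<->R0 -> R2=(4,0,0,2) R0=(4,0,0,2)
Op 7: inc R2 by 1 -> R2=(4,0,1,2) value=7
Op 8: inc R3 by 5 -> R3=(0,0,0,12) value=12
Op 9: merge R3<->R0 -> R3=(4,0,0,12) R0=(4,0,0,12)
Op 10: inc R1 by 5 -> R1=(0,8,0,0) value=8
Op 11: merge R0<->R2 -> R0=(4,0,1,12) R2=(4,0,1,12)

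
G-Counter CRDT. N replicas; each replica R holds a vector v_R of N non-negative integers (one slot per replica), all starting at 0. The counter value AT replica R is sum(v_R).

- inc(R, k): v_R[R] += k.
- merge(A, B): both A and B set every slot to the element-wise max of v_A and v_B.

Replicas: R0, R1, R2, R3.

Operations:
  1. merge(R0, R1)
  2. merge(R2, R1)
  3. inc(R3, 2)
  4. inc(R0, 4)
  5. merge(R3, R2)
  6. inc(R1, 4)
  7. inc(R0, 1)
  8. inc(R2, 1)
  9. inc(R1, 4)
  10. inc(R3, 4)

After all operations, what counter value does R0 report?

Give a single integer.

Op 1: merge R0<->R1 -> R0=(0,0,0,0) R1=(0,0,0,0)
Op 2: merge R2<->R1 -> R2=(0,0,0,0) R1=(0,0,0,0)
Op 3: inc R3 by 2 -> R3=(0,0,0,2) value=2
Op 4: inc R0 by 4 -> R0=(4,0,0,0) value=4
Op 5: merge R3<->R2 -> R3=(0,0,0,2) R2=(0,0,0,2)
Op 6: inc R1 by 4 -> R1=(0,4,0,0) value=4
Op 7: inc R0 by 1 -> R0=(5,0,0,0) value=5
Op 8: inc R2 by 1 -> R2=(0,0,1,2) value=3
Op 9: inc R1 by 4 -> R1=(0,8,0,0) value=8
Op 10: inc R3 by 4 -> R3=(0,0,0,6) value=6

Answer: 5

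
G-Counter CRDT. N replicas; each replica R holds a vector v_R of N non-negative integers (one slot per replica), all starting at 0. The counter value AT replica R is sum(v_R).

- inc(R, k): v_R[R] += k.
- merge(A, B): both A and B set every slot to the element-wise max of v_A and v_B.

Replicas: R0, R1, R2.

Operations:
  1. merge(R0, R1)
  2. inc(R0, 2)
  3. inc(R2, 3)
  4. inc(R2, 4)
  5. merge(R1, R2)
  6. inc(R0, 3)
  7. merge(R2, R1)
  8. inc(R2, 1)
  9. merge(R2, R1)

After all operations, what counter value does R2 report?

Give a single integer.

Answer: 8

Derivation:
Op 1: merge R0<->R1 -> R0=(0,0,0) R1=(0,0,0)
Op 2: inc R0 by 2 -> R0=(2,0,0) value=2
Op 3: inc R2 by 3 -> R2=(0,0,3) value=3
Op 4: inc R2 by 4 -> R2=(0,0,7) value=7
Op 5: merge R1<->R2 -> R1=(0,0,7) R2=(0,0,7)
Op 6: inc R0 by 3 -> R0=(5,0,0) value=5
Op 7: merge R2<->R1 -> R2=(0,0,7) R1=(0,0,7)
Op 8: inc R2 by 1 -> R2=(0,0,8) value=8
Op 9: merge R2<->R1 -> R2=(0,0,8) R1=(0,0,8)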